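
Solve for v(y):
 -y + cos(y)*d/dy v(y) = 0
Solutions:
 v(y) = C1 + Integral(y/cos(y), y)


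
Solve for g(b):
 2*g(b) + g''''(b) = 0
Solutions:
 g(b) = (C1*sin(2^(3/4)*b/2) + C2*cos(2^(3/4)*b/2))*exp(-2^(3/4)*b/2) + (C3*sin(2^(3/4)*b/2) + C4*cos(2^(3/4)*b/2))*exp(2^(3/4)*b/2)


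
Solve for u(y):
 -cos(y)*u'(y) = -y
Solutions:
 u(y) = C1 + Integral(y/cos(y), y)


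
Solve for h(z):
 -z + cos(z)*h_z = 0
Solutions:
 h(z) = C1 + Integral(z/cos(z), z)


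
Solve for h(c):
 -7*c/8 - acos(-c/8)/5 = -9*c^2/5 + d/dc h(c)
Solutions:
 h(c) = C1 + 3*c^3/5 - 7*c^2/16 - c*acos(-c/8)/5 - sqrt(64 - c^2)/5


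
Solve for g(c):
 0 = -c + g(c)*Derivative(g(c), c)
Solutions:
 g(c) = -sqrt(C1 + c^2)
 g(c) = sqrt(C1 + c^2)


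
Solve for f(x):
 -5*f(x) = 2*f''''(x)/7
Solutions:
 f(x) = (C1*sin(70^(1/4)*x/2) + C2*cos(70^(1/4)*x/2))*exp(-70^(1/4)*x/2) + (C3*sin(70^(1/4)*x/2) + C4*cos(70^(1/4)*x/2))*exp(70^(1/4)*x/2)


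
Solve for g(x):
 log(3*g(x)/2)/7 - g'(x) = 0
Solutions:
 7*Integral(1/(-log(_y) - log(3) + log(2)), (_y, g(x))) = C1 - x


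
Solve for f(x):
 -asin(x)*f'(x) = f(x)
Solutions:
 f(x) = C1*exp(-Integral(1/asin(x), x))


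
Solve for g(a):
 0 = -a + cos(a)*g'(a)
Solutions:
 g(a) = C1 + Integral(a/cos(a), a)


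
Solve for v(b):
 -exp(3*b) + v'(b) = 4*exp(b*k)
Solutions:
 v(b) = C1 + exp(3*b)/3 + 4*exp(b*k)/k


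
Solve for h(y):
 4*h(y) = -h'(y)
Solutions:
 h(y) = C1*exp(-4*y)


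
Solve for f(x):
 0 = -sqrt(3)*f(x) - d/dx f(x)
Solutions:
 f(x) = C1*exp(-sqrt(3)*x)


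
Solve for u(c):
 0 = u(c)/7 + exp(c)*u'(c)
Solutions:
 u(c) = C1*exp(exp(-c)/7)


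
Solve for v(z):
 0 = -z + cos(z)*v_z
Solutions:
 v(z) = C1 + Integral(z/cos(z), z)


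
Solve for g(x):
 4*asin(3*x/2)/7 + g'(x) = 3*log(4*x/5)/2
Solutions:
 g(x) = C1 + 3*x*log(x)/2 - 4*x*asin(3*x/2)/7 - 3*x*log(5)/2 - 3*x/2 + 3*x*log(2) - 4*sqrt(4 - 9*x^2)/21


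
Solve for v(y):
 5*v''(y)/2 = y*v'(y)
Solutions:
 v(y) = C1 + C2*erfi(sqrt(5)*y/5)


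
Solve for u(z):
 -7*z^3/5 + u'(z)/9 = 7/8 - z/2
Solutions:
 u(z) = C1 + 63*z^4/20 - 9*z^2/4 + 63*z/8


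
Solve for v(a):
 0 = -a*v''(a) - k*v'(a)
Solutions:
 v(a) = C1 + a^(1 - re(k))*(C2*sin(log(a)*Abs(im(k))) + C3*cos(log(a)*im(k)))


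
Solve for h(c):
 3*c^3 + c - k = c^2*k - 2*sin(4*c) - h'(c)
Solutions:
 h(c) = C1 - 3*c^4/4 + c^3*k/3 - c^2/2 + c*k + cos(4*c)/2


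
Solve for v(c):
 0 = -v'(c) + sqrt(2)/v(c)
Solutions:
 v(c) = -sqrt(C1 + 2*sqrt(2)*c)
 v(c) = sqrt(C1 + 2*sqrt(2)*c)


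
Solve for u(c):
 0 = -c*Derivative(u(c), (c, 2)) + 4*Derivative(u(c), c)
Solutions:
 u(c) = C1 + C2*c^5


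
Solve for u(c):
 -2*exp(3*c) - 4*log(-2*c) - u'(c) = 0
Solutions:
 u(c) = C1 - 4*c*log(-c) + 4*c*(1 - log(2)) - 2*exp(3*c)/3


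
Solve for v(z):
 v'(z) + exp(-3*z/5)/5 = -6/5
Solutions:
 v(z) = C1 - 6*z/5 + exp(-3*z/5)/3


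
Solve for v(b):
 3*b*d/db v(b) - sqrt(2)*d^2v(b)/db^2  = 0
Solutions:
 v(b) = C1 + C2*erfi(2^(1/4)*sqrt(3)*b/2)


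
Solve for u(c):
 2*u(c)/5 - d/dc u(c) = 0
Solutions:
 u(c) = C1*exp(2*c/5)


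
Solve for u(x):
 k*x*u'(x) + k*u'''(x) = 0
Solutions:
 u(x) = C1 + Integral(C2*airyai(-x) + C3*airybi(-x), x)


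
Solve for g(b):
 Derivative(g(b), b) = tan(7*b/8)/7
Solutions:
 g(b) = C1 - 8*log(cos(7*b/8))/49


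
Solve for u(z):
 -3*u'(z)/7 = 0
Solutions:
 u(z) = C1


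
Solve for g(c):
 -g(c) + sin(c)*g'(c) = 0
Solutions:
 g(c) = C1*sqrt(cos(c) - 1)/sqrt(cos(c) + 1)


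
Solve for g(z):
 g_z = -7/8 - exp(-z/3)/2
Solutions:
 g(z) = C1 - 7*z/8 + 3*exp(-z/3)/2


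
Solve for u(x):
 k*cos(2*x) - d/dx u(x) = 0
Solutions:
 u(x) = C1 + k*sin(2*x)/2


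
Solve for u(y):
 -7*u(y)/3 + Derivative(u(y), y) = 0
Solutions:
 u(y) = C1*exp(7*y/3)


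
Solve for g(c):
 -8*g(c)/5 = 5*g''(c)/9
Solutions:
 g(c) = C1*sin(6*sqrt(2)*c/5) + C2*cos(6*sqrt(2)*c/5)


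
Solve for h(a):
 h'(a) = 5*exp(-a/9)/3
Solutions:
 h(a) = C1 - 15*exp(-a/9)


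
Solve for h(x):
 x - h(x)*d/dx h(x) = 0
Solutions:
 h(x) = -sqrt(C1 + x^2)
 h(x) = sqrt(C1 + x^2)


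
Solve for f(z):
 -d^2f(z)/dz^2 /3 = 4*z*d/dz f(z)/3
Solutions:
 f(z) = C1 + C2*erf(sqrt(2)*z)


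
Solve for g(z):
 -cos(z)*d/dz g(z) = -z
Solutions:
 g(z) = C1 + Integral(z/cos(z), z)


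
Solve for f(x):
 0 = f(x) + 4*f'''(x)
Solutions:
 f(x) = C3*exp(-2^(1/3)*x/2) + (C1*sin(2^(1/3)*sqrt(3)*x/4) + C2*cos(2^(1/3)*sqrt(3)*x/4))*exp(2^(1/3)*x/4)


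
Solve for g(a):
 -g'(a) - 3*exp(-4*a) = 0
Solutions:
 g(a) = C1 + 3*exp(-4*a)/4


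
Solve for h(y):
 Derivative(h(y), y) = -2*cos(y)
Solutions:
 h(y) = C1 - 2*sin(y)


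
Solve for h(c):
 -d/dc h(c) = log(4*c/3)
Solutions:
 h(c) = C1 - c*log(c) + c*log(3/4) + c


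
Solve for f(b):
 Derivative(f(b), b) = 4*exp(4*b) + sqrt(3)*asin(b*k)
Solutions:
 f(b) = C1 + sqrt(3)*Piecewise((b*asin(b*k) + sqrt(-b^2*k^2 + 1)/k, Ne(k, 0)), (0, True)) + exp(4*b)


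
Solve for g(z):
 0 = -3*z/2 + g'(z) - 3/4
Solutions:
 g(z) = C1 + 3*z^2/4 + 3*z/4


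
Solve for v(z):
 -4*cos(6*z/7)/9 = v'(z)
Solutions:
 v(z) = C1 - 14*sin(6*z/7)/27


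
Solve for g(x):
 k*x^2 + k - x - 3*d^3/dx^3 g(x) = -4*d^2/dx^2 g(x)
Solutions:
 g(x) = C1 + C2*x + C3*exp(4*x/3) - k*x^4/48 + x^3*(2 - 3*k)/48 + x^2*(6 - 17*k)/64


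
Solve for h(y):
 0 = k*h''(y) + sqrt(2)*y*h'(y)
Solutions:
 h(y) = C1 + C2*sqrt(k)*erf(2^(3/4)*y*sqrt(1/k)/2)


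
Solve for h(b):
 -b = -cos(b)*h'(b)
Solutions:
 h(b) = C1 + Integral(b/cos(b), b)


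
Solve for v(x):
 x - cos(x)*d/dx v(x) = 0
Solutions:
 v(x) = C1 + Integral(x/cos(x), x)


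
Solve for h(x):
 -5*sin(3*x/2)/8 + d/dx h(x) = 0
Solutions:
 h(x) = C1 - 5*cos(3*x/2)/12


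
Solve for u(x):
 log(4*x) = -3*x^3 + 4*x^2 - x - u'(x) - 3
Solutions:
 u(x) = C1 - 3*x^4/4 + 4*x^3/3 - x^2/2 - x*log(x) - 2*x - x*log(4)


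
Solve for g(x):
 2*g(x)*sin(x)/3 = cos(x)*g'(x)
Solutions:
 g(x) = C1/cos(x)^(2/3)


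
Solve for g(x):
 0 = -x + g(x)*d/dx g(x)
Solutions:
 g(x) = -sqrt(C1 + x^2)
 g(x) = sqrt(C1 + x^2)


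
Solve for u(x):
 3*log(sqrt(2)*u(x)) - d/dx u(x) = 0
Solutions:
 -2*Integral(1/(2*log(_y) + log(2)), (_y, u(x)))/3 = C1 - x


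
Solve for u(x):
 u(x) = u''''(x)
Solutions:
 u(x) = C1*exp(-x) + C2*exp(x) + C3*sin(x) + C4*cos(x)


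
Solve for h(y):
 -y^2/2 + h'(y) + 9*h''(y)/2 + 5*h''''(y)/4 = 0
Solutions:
 h(y) = C1 + C2*exp(-10^(1/3)*y*(-(5 + sqrt(295))^(1/3) + 3*10^(1/3)/(5 + sqrt(295))^(1/3))/10)*sin(10^(1/3)*sqrt(3)*y*(3*10^(1/3)/(5 + sqrt(295))^(1/3) + (5 + sqrt(295))^(1/3))/10) + C3*exp(-10^(1/3)*y*(-(5 + sqrt(295))^(1/3) + 3*10^(1/3)/(5 + sqrt(295))^(1/3))/10)*cos(10^(1/3)*sqrt(3)*y*(3*10^(1/3)/(5 + sqrt(295))^(1/3) + (5 + sqrt(295))^(1/3))/10) + C4*exp(10^(1/3)*y*(-(5 + sqrt(295))^(1/3) + 3*10^(1/3)/(5 + sqrt(295))^(1/3))/5) + y^3/6 - 9*y^2/4 + 81*y/4


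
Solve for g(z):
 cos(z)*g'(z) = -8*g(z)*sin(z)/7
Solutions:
 g(z) = C1*cos(z)^(8/7)


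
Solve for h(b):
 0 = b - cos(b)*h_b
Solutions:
 h(b) = C1 + Integral(b/cos(b), b)


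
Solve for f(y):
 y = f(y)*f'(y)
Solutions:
 f(y) = -sqrt(C1 + y^2)
 f(y) = sqrt(C1 + y^2)


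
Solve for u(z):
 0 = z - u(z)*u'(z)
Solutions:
 u(z) = -sqrt(C1 + z^2)
 u(z) = sqrt(C1 + z^2)


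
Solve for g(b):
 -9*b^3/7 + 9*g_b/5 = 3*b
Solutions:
 g(b) = C1 + 5*b^4/28 + 5*b^2/6


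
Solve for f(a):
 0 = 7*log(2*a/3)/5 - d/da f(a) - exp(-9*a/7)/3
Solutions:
 f(a) = C1 + 7*a*log(a)/5 + 7*a*(-log(3) - 1 + log(2))/5 + 7*exp(-9*a/7)/27


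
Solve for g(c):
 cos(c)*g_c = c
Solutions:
 g(c) = C1 + Integral(c/cos(c), c)


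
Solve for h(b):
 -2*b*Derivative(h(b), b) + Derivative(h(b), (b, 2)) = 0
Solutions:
 h(b) = C1 + C2*erfi(b)


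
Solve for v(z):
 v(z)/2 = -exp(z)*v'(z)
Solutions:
 v(z) = C1*exp(exp(-z)/2)


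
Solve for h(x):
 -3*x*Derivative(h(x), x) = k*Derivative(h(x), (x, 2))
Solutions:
 h(x) = C1 + C2*sqrt(k)*erf(sqrt(6)*x*sqrt(1/k)/2)


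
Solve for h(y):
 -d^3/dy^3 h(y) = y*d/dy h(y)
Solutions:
 h(y) = C1 + Integral(C2*airyai(-y) + C3*airybi(-y), y)


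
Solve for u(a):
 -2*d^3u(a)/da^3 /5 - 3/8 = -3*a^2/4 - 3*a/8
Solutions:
 u(a) = C1 + C2*a + C3*a^2 + a^5/32 + 5*a^4/128 - 5*a^3/32


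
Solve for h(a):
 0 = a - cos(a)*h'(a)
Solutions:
 h(a) = C1 + Integral(a/cos(a), a)


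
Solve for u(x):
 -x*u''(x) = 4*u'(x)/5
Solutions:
 u(x) = C1 + C2*x^(1/5)


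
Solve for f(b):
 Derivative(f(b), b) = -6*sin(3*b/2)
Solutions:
 f(b) = C1 + 4*cos(3*b/2)


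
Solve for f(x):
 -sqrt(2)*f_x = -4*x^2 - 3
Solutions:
 f(x) = C1 + 2*sqrt(2)*x^3/3 + 3*sqrt(2)*x/2


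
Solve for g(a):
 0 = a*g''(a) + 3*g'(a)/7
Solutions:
 g(a) = C1 + C2*a^(4/7)


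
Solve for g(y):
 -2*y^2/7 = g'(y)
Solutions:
 g(y) = C1 - 2*y^3/21


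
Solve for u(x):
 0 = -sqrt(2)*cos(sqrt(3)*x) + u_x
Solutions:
 u(x) = C1 + sqrt(6)*sin(sqrt(3)*x)/3


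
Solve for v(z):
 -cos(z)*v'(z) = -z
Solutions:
 v(z) = C1 + Integral(z/cos(z), z)


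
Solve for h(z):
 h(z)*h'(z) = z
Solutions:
 h(z) = -sqrt(C1 + z^2)
 h(z) = sqrt(C1 + z^2)


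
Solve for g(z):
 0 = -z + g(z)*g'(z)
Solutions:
 g(z) = -sqrt(C1 + z^2)
 g(z) = sqrt(C1 + z^2)


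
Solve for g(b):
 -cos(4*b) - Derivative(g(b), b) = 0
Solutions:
 g(b) = C1 - sin(4*b)/4


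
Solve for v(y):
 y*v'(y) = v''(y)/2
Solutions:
 v(y) = C1 + C2*erfi(y)


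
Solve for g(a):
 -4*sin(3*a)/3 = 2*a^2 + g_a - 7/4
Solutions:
 g(a) = C1 - 2*a^3/3 + 7*a/4 + 4*cos(3*a)/9


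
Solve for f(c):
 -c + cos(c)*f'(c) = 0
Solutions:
 f(c) = C1 + Integral(c/cos(c), c)


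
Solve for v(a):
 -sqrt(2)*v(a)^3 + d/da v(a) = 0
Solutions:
 v(a) = -sqrt(2)*sqrt(-1/(C1 + sqrt(2)*a))/2
 v(a) = sqrt(2)*sqrt(-1/(C1 + sqrt(2)*a))/2


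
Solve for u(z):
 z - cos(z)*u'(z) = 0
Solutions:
 u(z) = C1 + Integral(z/cos(z), z)


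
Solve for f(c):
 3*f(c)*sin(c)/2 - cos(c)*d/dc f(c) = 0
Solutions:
 f(c) = C1/cos(c)^(3/2)


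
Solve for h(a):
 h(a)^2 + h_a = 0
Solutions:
 h(a) = 1/(C1 + a)


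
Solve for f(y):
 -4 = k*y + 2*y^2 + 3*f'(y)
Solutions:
 f(y) = C1 - k*y^2/6 - 2*y^3/9 - 4*y/3


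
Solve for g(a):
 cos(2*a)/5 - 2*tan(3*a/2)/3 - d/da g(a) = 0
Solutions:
 g(a) = C1 + 4*log(cos(3*a/2))/9 + sin(2*a)/10


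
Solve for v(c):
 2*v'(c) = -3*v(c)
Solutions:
 v(c) = C1*exp(-3*c/2)


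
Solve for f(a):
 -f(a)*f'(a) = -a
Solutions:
 f(a) = -sqrt(C1 + a^2)
 f(a) = sqrt(C1 + a^2)


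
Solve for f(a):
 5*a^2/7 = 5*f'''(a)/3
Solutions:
 f(a) = C1 + C2*a + C3*a^2 + a^5/140


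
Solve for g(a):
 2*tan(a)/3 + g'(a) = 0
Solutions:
 g(a) = C1 + 2*log(cos(a))/3


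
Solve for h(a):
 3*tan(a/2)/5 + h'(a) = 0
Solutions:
 h(a) = C1 + 6*log(cos(a/2))/5


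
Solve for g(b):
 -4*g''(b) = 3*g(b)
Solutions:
 g(b) = C1*sin(sqrt(3)*b/2) + C2*cos(sqrt(3)*b/2)


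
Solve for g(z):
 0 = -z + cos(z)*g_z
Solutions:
 g(z) = C1 + Integral(z/cos(z), z)


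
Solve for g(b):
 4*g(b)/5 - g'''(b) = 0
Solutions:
 g(b) = C3*exp(10^(2/3)*b/5) + (C1*sin(10^(2/3)*sqrt(3)*b/10) + C2*cos(10^(2/3)*sqrt(3)*b/10))*exp(-10^(2/3)*b/10)


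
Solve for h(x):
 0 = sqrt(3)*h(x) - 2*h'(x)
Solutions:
 h(x) = C1*exp(sqrt(3)*x/2)


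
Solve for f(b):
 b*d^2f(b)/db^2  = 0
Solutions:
 f(b) = C1 + C2*b


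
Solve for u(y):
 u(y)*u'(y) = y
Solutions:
 u(y) = -sqrt(C1 + y^2)
 u(y) = sqrt(C1 + y^2)


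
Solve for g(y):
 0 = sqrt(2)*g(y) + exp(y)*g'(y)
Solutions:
 g(y) = C1*exp(sqrt(2)*exp(-y))


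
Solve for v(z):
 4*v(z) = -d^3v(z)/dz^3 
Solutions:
 v(z) = C3*exp(-2^(2/3)*z) + (C1*sin(2^(2/3)*sqrt(3)*z/2) + C2*cos(2^(2/3)*sqrt(3)*z/2))*exp(2^(2/3)*z/2)


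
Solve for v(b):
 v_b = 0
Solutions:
 v(b) = C1


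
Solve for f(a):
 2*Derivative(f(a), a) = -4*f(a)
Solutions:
 f(a) = C1*exp(-2*a)


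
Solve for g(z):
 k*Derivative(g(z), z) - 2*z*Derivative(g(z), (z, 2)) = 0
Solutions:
 g(z) = C1 + z^(re(k)/2 + 1)*(C2*sin(log(z)*Abs(im(k))/2) + C3*cos(log(z)*im(k)/2))


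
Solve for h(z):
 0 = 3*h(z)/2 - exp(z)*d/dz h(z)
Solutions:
 h(z) = C1*exp(-3*exp(-z)/2)


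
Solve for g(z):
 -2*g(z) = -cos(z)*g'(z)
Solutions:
 g(z) = C1*(sin(z) + 1)/(sin(z) - 1)


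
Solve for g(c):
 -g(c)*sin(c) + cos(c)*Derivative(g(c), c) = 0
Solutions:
 g(c) = C1/cos(c)


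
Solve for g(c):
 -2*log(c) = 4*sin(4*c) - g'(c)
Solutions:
 g(c) = C1 + 2*c*log(c) - 2*c - cos(4*c)


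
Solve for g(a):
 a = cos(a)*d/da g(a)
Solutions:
 g(a) = C1 + Integral(a/cos(a), a)


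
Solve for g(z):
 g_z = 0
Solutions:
 g(z) = C1


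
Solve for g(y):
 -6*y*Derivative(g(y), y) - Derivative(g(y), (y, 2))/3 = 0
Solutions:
 g(y) = C1 + C2*erf(3*y)


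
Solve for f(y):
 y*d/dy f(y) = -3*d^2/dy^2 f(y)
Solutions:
 f(y) = C1 + C2*erf(sqrt(6)*y/6)


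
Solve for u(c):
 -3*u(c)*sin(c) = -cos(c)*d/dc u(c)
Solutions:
 u(c) = C1/cos(c)^3


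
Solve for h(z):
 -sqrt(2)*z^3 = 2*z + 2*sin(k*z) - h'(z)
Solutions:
 h(z) = C1 + sqrt(2)*z^4/4 + z^2 - 2*cos(k*z)/k


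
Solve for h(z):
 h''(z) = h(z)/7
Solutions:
 h(z) = C1*exp(-sqrt(7)*z/7) + C2*exp(sqrt(7)*z/7)


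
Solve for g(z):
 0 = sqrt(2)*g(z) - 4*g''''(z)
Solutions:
 g(z) = C1*exp(-2^(5/8)*z/2) + C2*exp(2^(5/8)*z/2) + C3*sin(2^(5/8)*z/2) + C4*cos(2^(5/8)*z/2)


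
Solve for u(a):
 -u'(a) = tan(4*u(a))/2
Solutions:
 u(a) = -asin(C1*exp(-2*a))/4 + pi/4
 u(a) = asin(C1*exp(-2*a))/4


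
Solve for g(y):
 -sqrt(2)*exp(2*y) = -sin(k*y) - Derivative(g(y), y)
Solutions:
 g(y) = C1 + sqrt(2)*exp(2*y)/2 + cos(k*y)/k


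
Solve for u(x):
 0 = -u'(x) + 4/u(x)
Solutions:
 u(x) = -sqrt(C1 + 8*x)
 u(x) = sqrt(C1 + 8*x)


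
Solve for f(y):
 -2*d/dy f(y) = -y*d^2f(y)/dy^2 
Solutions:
 f(y) = C1 + C2*y^3


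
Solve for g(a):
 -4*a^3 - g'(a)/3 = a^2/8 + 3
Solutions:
 g(a) = C1 - 3*a^4 - a^3/8 - 9*a


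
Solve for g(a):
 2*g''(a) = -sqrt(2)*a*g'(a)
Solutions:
 g(a) = C1 + C2*erf(2^(1/4)*a/2)


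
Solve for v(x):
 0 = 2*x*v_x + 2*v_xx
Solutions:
 v(x) = C1 + C2*erf(sqrt(2)*x/2)


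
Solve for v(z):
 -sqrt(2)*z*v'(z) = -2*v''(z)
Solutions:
 v(z) = C1 + C2*erfi(2^(1/4)*z/2)


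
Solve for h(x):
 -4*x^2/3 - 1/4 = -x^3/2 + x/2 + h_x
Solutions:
 h(x) = C1 + x^4/8 - 4*x^3/9 - x^2/4 - x/4


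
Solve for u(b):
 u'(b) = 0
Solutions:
 u(b) = C1


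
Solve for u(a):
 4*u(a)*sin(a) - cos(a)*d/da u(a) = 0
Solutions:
 u(a) = C1/cos(a)^4


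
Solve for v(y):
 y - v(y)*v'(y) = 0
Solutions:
 v(y) = -sqrt(C1 + y^2)
 v(y) = sqrt(C1 + y^2)


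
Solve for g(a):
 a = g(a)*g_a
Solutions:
 g(a) = -sqrt(C1 + a^2)
 g(a) = sqrt(C1 + a^2)


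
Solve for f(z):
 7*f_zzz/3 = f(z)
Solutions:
 f(z) = C3*exp(3^(1/3)*7^(2/3)*z/7) + (C1*sin(3^(5/6)*7^(2/3)*z/14) + C2*cos(3^(5/6)*7^(2/3)*z/14))*exp(-3^(1/3)*7^(2/3)*z/14)


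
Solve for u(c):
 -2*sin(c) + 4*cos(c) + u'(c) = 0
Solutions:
 u(c) = C1 - 4*sin(c) - 2*cos(c)


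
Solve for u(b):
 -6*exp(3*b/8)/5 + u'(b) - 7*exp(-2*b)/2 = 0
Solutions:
 u(b) = C1 + 16*exp(3*b/8)/5 - 7*exp(-2*b)/4


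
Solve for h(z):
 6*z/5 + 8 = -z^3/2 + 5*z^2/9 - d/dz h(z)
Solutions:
 h(z) = C1 - z^4/8 + 5*z^3/27 - 3*z^2/5 - 8*z


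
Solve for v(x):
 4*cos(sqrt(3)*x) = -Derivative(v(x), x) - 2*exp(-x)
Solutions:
 v(x) = C1 - 4*sqrt(3)*sin(sqrt(3)*x)/3 + 2*exp(-x)


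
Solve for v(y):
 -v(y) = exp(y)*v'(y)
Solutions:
 v(y) = C1*exp(exp(-y))


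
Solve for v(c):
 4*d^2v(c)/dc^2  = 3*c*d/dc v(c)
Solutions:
 v(c) = C1 + C2*erfi(sqrt(6)*c/4)


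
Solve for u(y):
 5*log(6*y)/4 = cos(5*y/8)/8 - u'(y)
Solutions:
 u(y) = C1 - 5*y*log(y)/4 - 5*y*log(6)/4 + 5*y/4 + sin(5*y/8)/5


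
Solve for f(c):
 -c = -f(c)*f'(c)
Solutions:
 f(c) = -sqrt(C1 + c^2)
 f(c) = sqrt(C1 + c^2)


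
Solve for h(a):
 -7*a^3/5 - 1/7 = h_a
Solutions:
 h(a) = C1 - 7*a^4/20 - a/7


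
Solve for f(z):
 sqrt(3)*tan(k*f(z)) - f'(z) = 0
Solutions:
 f(z) = Piecewise((-asin(exp(C1*k + sqrt(3)*k*z))/k + pi/k, Ne(k, 0)), (nan, True))
 f(z) = Piecewise((asin(exp(C1*k + sqrt(3)*k*z))/k, Ne(k, 0)), (nan, True))


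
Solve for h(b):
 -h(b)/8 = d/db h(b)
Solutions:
 h(b) = C1*exp(-b/8)


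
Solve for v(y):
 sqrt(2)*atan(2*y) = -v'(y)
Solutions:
 v(y) = C1 - sqrt(2)*(y*atan(2*y) - log(4*y^2 + 1)/4)


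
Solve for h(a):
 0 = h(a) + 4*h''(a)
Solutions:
 h(a) = C1*sin(a/2) + C2*cos(a/2)


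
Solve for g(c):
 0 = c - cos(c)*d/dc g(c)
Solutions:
 g(c) = C1 + Integral(c/cos(c), c)


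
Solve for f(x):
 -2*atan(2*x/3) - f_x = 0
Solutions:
 f(x) = C1 - 2*x*atan(2*x/3) + 3*log(4*x^2 + 9)/2


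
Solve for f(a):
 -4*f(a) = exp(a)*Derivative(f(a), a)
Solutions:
 f(a) = C1*exp(4*exp(-a))


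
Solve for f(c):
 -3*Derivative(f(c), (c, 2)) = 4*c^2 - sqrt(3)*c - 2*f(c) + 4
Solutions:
 f(c) = C1*exp(-sqrt(6)*c/3) + C2*exp(sqrt(6)*c/3) + 2*c^2 - sqrt(3)*c/2 + 8


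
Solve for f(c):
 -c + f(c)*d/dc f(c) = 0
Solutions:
 f(c) = -sqrt(C1 + c^2)
 f(c) = sqrt(C1 + c^2)


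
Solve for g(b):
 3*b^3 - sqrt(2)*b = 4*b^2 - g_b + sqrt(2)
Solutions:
 g(b) = C1 - 3*b^4/4 + 4*b^3/3 + sqrt(2)*b^2/2 + sqrt(2)*b


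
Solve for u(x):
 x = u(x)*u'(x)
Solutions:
 u(x) = -sqrt(C1 + x^2)
 u(x) = sqrt(C1 + x^2)


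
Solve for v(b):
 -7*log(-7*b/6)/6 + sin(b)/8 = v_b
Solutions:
 v(b) = C1 - 7*b*log(-b)/6 - 7*b*log(7)/6 + 7*b/6 + 7*b*log(6)/6 - cos(b)/8


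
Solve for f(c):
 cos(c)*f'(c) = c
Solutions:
 f(c) = C1 + Integral(c/cos(c), c)


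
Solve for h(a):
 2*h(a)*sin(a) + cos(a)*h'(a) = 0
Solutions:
 h(a) = C1*cos(a)^2


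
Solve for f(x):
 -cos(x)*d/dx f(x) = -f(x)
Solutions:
 f(x) = C1*sqrt(sin(x) + 1)/sqrt(sin(x) - 1)


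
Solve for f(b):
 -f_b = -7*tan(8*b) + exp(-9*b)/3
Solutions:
 f(b) = C1 + 7*log(tan(8*b)^2 + 1)/16 + exp(-9*b)/27


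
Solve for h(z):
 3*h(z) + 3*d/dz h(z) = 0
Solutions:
 h(z) = C1*exp(-z)


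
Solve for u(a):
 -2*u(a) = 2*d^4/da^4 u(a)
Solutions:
 u(a) = (C1*sin(sqrt(2)*a/2) + C2*cos(sqrt(2)*a/2))*exp(-sqrt(2)*a/2) + (C3*sin(sqrt(2)*a/2) + C4*cos(sqrt(2)*a/2))*exp(sqrt(2)*a/2)


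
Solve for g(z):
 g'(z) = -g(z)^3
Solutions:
 g(z) = -sqrt(2)*sqrt(-1/(C1 - z))/2
 g(z) = sqrt(2)*sqrt(-1/(C1 - z))/2


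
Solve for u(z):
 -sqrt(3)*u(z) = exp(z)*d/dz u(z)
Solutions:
 u(z) = C1*exp(sqrt(3)*exp(-z))


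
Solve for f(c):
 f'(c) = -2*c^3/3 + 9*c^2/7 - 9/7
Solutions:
 f(c) = C1 - c^4/6 + 3*c^3/7 - 9*c/7


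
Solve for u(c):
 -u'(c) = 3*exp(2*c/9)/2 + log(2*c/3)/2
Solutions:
 u(c) = C1 - c*log(c)/2 + c*(-log(2) + 1 + log(3))/2 - 27*exp(2*c/9)/4


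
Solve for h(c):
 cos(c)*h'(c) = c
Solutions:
 h(c) = C1 + Integral(c/cos(c), c)


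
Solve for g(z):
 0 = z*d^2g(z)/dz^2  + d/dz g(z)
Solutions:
 g(z) = C1 + C2*log(z)


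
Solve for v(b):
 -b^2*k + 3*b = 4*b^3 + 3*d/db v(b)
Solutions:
 v(b) = C1 - b^4/3 - b^3*k/9 + b^2/2


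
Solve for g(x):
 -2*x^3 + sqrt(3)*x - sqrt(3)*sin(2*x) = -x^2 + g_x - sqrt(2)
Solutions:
 g(x) = C1 - x^4/2 + x^3/3 + sqrt(3)*x^2/2 + sqrt(2)*x + sqrt(3)*cos(2*x)/2


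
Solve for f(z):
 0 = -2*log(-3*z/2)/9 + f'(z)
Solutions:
 f(z) = C1 + 2*z*log(-z)/9 + 2*z*(-1 - log(2) + log(3))/9


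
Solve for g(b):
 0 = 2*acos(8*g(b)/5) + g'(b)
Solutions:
 Integral(1/acos(8*_y/5), (_y, g(b))) = C1 - 2*b


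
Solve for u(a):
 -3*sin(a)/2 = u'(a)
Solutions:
 u(a) = C1 + 3*cos(a)/2


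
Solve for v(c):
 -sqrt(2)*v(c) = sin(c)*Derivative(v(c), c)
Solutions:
 v(c) = C1*(cos(c) + 1)^(sqrt(2)/2)/(cos(c) - 1)^(sqrt(2)/2)


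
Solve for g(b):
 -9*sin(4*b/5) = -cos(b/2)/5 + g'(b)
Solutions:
 g(b) = C1 + 2*sin(b/2)/5 + 45*cos(4*b/5)/4


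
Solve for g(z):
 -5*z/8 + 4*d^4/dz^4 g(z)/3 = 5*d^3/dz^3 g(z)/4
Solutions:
 g(z) = C1 + C2*z + C3*z^2 + C4*exp(15*z/16) - z^4/48 - 4*z^3/45


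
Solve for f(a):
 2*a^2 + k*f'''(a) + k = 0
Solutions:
 f(a) = C1 + C2*a + C3*a^2 - a^5/(30*k) - a^3/6


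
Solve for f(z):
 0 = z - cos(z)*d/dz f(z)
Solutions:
 f(z) = C1 + Integral(z/cos(z), z)


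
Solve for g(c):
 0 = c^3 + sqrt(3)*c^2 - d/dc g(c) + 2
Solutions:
 g(c) = C1 + c^4/4 + sqrt(3)*c^3/3 + 2*c


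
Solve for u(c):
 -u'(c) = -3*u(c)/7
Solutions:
 u(c) = C1*exp(3*c/7)


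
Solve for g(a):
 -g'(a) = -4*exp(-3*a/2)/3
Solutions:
 g(a) = C1 - 8*exp(-3*a/2)/9


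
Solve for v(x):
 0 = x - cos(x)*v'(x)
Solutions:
 v(x) = C1 + Integral(x/cos(x), x)


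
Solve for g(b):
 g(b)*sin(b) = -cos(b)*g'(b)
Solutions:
 g(b) = C1*cos(b)


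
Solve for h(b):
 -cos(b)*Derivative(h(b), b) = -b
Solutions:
 h(b) = C1 + Integral(b/cos(b), b)


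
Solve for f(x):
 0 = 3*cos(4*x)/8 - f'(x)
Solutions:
 f(x) = C1 + 3*sin(4*x)/32


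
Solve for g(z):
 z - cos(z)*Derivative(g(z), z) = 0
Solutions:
 g(z) = C1 + Integral(z/cos(z), z)


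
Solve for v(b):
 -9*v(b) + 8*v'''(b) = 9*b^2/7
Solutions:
 v(b) = C3*exp(3^(2/3)*b/2) - b^2/7 + (C1*sin(3*3^(1/6)*b/4) + C2*cos(3*3^(1/6)*b/4))*exp(-3^(2/3)*b/4)


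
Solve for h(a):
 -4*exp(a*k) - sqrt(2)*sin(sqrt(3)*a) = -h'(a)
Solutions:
 h(a) = C1 - sqrt(6)*cos(sqrt(3)*a)/3 + 4*exp(a*k)/k


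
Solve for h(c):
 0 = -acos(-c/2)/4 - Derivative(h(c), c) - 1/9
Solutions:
 h(c) = C1 - c*acos(-c/2)/4 - c/9 - sqrt(4 - c^2)/4


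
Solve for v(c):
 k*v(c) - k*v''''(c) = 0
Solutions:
 v(c) = C1*exp(-c) + C2*exp(c) + C3*sin(c) + C4*cos(c)


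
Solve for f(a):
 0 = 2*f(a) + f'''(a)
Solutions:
 f(a) = C3*exp(-2^(1/3)*a) + (C1*sin(2^(1/3)*sqrt(3)*a/2) + C2*cos(2^(1/3)*sqrt(3)*a/2))*exp(2^(1/3)*a/2)


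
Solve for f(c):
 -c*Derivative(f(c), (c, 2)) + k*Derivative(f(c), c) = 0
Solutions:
 f(c) = C1 + c^(re(k) + 1)*(C2*sin(log(c)*Abs(im(k))) + C3*cos(log(c)*im(k)))


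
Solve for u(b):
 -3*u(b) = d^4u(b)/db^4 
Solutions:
 u(b) = (C1*sin(sqrt(2)*3^(1/4)*b/2) + C2*cos(sqrt(2)*3^(1/4)*b/2))*exp(-sqrt(2)*3^(1/4)*b/2) + (C3*sin(sqrt(2)*3^(1/4)*b/2) + C4*cos(sqrt(2)*3^(1/4)*b/2))*exp(sqrt(2)*3^(1/4)*b/2)


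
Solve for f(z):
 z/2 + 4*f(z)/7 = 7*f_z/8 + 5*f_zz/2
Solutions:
 f(z) = C1*exp(z*(-49 + sqrt(20321))/280) + C2*exp(-z*(49 + sqrt(20321))/280) - 7*z/8 - 343/256


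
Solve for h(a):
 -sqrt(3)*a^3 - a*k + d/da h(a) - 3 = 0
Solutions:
 h(a) = C1 + sqrt(3)*a^4/4 + a^2*k/2 + 3*a


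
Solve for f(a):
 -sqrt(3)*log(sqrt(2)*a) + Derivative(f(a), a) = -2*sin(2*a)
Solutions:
 f(a) = C1 + sqrt(3)*a*(log(a) - 1) + sqrt(3)*a*log(2)/2 + cos(2*a)


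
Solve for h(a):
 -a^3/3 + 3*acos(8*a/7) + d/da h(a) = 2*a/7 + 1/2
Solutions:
 h(a) = C1 + a^4/12 + a^2/7 - 3*a*acos(8*a/7) + a/2 + 3*sqrt(49 - 64*a^2)/8


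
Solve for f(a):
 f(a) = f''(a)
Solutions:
 f(a) = C1*exp(-a) + C2*exp(a)


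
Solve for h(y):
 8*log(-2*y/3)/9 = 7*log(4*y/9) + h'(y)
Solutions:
 h(y) = C1 - 55*y*log(y)/9 + y*(-118*log(2) + 55 + 118*log(3) + 8*I*pi)/9


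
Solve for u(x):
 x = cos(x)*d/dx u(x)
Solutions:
 u(x) = C1 + Integral(x/cos(x), x)


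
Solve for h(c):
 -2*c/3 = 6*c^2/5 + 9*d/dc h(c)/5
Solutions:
 h(c) = C1 - 2*c^3/9 - 5*c^2/27


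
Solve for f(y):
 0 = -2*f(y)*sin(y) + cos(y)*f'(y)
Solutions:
 f(y) = C1/cos(y)^2


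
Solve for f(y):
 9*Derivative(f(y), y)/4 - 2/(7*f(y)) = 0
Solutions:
 f(y) = -sqrt(C1 + 112*y)/21
 f(y) = sqrt(C1 + 112*y)/21


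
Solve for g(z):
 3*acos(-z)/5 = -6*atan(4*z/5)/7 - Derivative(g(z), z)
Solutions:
 g(z) = C1 - 3*z*acos(-z)/5 - 6*z*atan(4*z/5)/7 - 3*sqrt(1 - z^2)/5 + 15*log(16*z^2 + 25)/28


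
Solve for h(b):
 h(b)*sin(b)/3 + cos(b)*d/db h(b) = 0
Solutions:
 h(b) = C1*cos(b)^(1/3)


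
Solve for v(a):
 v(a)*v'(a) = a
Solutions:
 v(a) = -sqrt(C1 + a^2)
 v(a) = sqrt(C1 + a^2)


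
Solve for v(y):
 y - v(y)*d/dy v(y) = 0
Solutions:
 v(y) = -sqrt(C1 + y^2)
 v(y) = sqrt(C1 + y^2)


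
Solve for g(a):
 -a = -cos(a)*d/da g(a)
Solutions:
 g(a) = C1 + Integral(a/cos(a), a)


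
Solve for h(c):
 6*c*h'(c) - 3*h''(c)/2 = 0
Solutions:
 h(c) = C1 + C2*erfi(sqrt(2)*c)


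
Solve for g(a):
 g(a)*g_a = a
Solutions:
 g(a) = -sqrt(C1 + a^2)
 g(a) = sqrt(C1 + a^2)


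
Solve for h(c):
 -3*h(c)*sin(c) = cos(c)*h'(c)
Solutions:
 h(c) = C1*cos(c)^3


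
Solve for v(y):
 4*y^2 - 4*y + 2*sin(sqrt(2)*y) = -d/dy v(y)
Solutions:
 v(y) = C1 - 4*y^3/3 + 2*y^2 + sqrt(2)*cos(sqrt(2)*y)


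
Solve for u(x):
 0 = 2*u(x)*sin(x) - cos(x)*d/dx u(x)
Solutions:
 u(x) = C1/cos(x)^2


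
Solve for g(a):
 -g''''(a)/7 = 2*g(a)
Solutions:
 g(a) = (C1*sin(2^(3/4)*7^(1/4)*a/2) + C2*cos(2^(3/4)*7^(1/4)*a/2))*exp(-2^(3/4)*7^(1/4)*a/2) + (C3*sin(2^(3/4)*7^(1/4)*a/2) + C4*cos(2^(3/4)*7^(1/4)*a/2))*exp(2^(3/4)*7^(1/4)*a/2)


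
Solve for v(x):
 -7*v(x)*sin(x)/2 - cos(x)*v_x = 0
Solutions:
 v(x) = C1*cos(x)^(7/2)


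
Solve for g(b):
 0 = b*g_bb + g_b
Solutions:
 g(b) = C1 + C2*log(b)


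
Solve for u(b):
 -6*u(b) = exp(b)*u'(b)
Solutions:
 u(b) = C1*exp(6*exp(-b))


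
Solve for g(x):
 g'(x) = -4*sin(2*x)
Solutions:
 g(x) = C1 + 2*cos(2*x)


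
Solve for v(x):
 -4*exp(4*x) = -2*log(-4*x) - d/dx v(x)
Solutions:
 v(x) = C1 - 2*x*log(-x) + 2*x*(1 - 2*log(2)) + exp(4*x)


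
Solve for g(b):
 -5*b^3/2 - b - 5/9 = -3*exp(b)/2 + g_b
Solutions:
 g(b) = C1 - 5*b^4/8 - b^2/2 - 5*b/9 + 3*exp(b)/2


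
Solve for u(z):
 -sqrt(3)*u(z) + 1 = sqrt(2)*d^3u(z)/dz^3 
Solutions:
 u(z) = C3*exp(-2^(5/6)*3^(1/6)*z/2) + (C1*sin(2^(5/6)*3^(2/3)*z/4) + C2*cos(2^(5/6)*3^(2/3)*z/4))*exp(2^(5/6)*3^(1/6)*z/4) + sqrt(3)/3


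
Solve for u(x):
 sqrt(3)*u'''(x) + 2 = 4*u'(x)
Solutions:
 u(x) = C1 + C2*exp(-2*3^(3/4)*x/3) + C3*exp(2*3^(3/4)*x/3) + x/2


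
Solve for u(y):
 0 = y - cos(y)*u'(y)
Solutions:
 u(y) = C1 + Integral(y/cos(y), y)


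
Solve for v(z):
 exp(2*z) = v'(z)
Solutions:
 v(z) = C1 + exp(2*z)/2


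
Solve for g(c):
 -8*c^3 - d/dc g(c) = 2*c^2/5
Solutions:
 g(c) = C1 - 2*c^4 - 2*c^3/15


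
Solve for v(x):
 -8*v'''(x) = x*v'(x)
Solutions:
 v(x) = C1 + Integral(C2*airyai(-x/2) + C3*airybi(-x/2), x)


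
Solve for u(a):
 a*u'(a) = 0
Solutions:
 u(a) = C1


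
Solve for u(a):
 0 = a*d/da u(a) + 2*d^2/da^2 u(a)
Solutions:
 u(a) = C1 + C2*erf(a/2)


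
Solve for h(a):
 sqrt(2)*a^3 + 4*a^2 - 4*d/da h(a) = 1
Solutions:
 h(a) = C1 + sqrt(2)*a^4/16 + a^3/3 - a/4


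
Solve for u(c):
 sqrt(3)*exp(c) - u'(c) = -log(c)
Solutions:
 u(c) = C1 + c*log(c) - c + sqrt(3)*exp(c)


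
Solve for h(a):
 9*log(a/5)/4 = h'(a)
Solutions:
 h(a) = C1 + 9*a*log(a)/4 - 9*a*log(5)/4 - 9*a/4


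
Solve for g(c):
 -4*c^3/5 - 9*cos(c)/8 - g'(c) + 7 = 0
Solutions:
 g(c) = C1 - c^4/5 + 7*c - 9*sin(c)/8


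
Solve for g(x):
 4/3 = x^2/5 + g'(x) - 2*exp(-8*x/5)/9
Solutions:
 g(x) = C1 - x^3/15 + 4*x/3 - 5*exp(-8*x/5)/36


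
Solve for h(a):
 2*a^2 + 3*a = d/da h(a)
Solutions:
 h(a) = C1 + 2*a^3/3 + 3*a^2/2


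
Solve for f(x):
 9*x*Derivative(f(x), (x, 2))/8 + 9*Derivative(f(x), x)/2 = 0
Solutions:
 f(x) = C1 + C2/x^3


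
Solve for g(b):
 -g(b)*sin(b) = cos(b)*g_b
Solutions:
 g(b) = C1*cos(b)


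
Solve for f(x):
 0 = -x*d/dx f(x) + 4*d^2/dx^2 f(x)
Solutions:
 f(x) = C1 + C2*erfi(sqrt(2)*x/4)


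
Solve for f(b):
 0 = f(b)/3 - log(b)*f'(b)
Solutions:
 f(b) = C1*exp(li(b)/3)


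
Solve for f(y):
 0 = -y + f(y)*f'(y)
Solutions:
 f(y) = -sqrt(C1 + y^2)
 f(y) = sqrt(C1 + y^2)


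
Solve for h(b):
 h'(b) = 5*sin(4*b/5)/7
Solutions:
 h(b) = C1 - 25*cos(4*b/5)/28


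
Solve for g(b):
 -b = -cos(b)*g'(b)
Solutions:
 g(b) = C1 + Integral(b/cos(b), b)


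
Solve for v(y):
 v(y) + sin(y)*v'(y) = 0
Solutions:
 v(y) = C1*sqrt(cos(y) + 1)/sqrt(cos(y) - 1)


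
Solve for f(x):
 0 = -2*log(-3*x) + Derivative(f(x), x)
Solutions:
 f(x) = C1 + 2*x*log(-x) + 2*x*(-1 + log(3))


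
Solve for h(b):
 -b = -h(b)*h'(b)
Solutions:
 h(b) = -sqrt(C1 + b^2)
 h(b) = sqrt(C1 + b^2)


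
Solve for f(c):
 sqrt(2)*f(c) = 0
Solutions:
 f(c) = 0


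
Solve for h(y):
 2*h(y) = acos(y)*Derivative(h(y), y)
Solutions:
 h(y) = C1*exp(2*Integral(1/acos(y), y))


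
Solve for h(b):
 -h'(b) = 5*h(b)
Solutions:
 h(b) = C1*exp(-5*b)


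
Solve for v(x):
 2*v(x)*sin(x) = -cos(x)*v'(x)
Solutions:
 v(x) = C1*cos(x)^2


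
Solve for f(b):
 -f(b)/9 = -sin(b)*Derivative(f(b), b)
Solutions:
 f(b) = C1*(cos(b) - 1)^(1/18)/(cos(b) + 1)^(1/18)


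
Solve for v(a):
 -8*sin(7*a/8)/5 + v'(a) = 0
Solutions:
 v(a) = C1 - 64*cos(7*a/8)/35


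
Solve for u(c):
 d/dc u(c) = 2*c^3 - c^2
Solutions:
 u(c) = C1 + c^4/2 - c^3/3


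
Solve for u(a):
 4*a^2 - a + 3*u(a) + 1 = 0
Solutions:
 u(a) = -4*a^2/3 + a/3 - 1/3


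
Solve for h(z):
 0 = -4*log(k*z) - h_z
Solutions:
 h(z) = C1 - 4*z*log(k*z) + 4*z


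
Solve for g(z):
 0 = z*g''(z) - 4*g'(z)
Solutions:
 g(z) = C1 + C2*z^5


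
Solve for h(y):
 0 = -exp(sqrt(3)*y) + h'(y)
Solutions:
 h(y) = C1 + sqrt(3)*exp(sqrt(3)*y)/3


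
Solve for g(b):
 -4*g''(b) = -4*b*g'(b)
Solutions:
 g(b) = C1 + C2*erfi(sqrt(2)*b/2)


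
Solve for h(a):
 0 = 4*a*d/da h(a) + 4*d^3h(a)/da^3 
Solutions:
 h(a) = C1 + Integral(C2*airyai(-a) + C3*airybi(-a), a)


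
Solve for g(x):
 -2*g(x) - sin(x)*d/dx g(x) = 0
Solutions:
 g(x) = C1*(cos(x) + 1)/(cos(x) - 1)


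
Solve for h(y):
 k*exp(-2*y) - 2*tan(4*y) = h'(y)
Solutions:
 h(y) = C1 - k*exp(-2*y)/2 - log(tan(4*y)^2 + 1)/4


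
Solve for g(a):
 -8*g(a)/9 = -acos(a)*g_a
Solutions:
 g(a) = C1*exp(8*Integral(1/acos(a), a)/9)


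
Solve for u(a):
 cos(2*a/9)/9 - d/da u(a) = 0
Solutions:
 u(a) = C1 + sin(2*a/9)/2


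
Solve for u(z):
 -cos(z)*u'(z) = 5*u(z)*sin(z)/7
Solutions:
 u(z) = C1*cos(z)^(5/7)


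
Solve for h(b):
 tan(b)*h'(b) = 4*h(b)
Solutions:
 h(b) = C1*sin(b)^4


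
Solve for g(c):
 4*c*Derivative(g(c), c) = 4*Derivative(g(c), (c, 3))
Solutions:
 g(c) = C1 + Integral(C2*airyai(c) + C3*airybi(c), c)


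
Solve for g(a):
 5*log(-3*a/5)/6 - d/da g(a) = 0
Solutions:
 g(a) = C1 + 5*a*log(-a)/6 + 5*a*(-log(5) - 1 + log(3))/6


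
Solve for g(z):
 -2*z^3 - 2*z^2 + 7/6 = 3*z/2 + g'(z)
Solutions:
 g(z) = C1 - z^4/2 - 2*z^3/3 - 3*z^2/4 + 7*z/6


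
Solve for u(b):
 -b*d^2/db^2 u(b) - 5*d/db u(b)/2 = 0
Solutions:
 u(b) = C1 + C2/b^(3/2)


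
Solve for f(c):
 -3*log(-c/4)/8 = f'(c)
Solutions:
 f(c) = C1 - 3*c*log(-c)/8 + 3*c*(1 + 2*log(2))/8


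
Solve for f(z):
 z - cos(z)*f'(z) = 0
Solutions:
 f(z) = C1 + Integral(z/cos(z), z)


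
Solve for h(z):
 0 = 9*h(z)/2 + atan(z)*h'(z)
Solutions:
 h(z) = C1*exp(-9*Integral(1/atan(z), z)/2)


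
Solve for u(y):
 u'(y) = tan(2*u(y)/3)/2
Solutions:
 u(y) = -3*asin(C1*exp(y/3))/2 + 3*pi/2
 u(y) = 3*asin(C1*exp(y/3))/2


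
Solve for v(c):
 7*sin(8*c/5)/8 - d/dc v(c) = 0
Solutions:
 v(c) = C1 - 35*cos(8*c/5)/64


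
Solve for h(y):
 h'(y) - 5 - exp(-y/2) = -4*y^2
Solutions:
 h(y) = C1 - 4*y^3/3 + 5*y - 2*exp(-y/2)


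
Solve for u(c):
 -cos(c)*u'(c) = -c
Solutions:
 u(c) = C1 + Integral(c/cos(c), c)


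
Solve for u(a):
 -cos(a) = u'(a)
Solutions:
 u(a) = C1 - sin(a)


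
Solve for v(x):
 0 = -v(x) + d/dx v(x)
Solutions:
 v(x) = C1*exp(x)


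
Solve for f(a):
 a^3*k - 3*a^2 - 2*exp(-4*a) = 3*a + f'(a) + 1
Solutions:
 f(a) = C1 + a^4*k/4 - a^3 - 3*a^2/2 - a + exp(-4*a)/2


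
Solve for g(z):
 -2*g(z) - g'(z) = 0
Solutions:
 g(z) = C1*exp(-2*z)


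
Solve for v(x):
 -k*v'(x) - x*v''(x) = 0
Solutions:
 v(x) = C1 + x^(1 - re(k))*(C2*sin(log(x)*Abs(im(k))) + C3*cos(log(x)*im(k)))


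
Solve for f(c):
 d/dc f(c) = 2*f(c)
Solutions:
 f(c) = C1*exp(2*c)


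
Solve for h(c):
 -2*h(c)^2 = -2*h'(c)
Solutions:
 h(c) = -1/(C1 + c)


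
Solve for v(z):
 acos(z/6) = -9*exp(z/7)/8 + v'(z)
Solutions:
 v(z) = C1 + z*acos(z/6) - sqrt(36 - z^2) + 63*exp(z/7)/8


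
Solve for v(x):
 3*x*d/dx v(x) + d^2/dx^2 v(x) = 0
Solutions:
 v(x) = C1 + C2*erf(sqrt(6)*x/2)


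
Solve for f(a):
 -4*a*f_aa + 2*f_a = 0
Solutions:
 f(a) = C1 + C2*a^(3/2)


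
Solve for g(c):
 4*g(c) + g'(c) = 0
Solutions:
 g(c) = C1*exp(-4*c)


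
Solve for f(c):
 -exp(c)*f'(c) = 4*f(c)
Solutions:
 f(c) = C1*exp(4*exp(-c))


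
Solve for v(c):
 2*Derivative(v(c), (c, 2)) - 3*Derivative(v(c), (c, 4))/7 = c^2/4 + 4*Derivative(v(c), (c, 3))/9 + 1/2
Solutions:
 v(c) = C1 + C2*c + C3*exp(c*(-14 + sqrt(3598))/27) + C4*exp(-c*(14 + sqrt(3598))/27) + c^4/96 + c^3/108 + 1433*c^2/9072


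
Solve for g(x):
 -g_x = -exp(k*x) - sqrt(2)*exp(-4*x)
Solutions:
 g(x) = C1 - sqrt(2)*exp(-4*x)/4 + exp(k*x)/k


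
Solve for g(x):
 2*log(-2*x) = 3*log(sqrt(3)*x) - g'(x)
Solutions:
 g(x) = C1 + x*log(x) + x*(-2*log(2) - 1 + 3*log(3)/2 - 2*I*pi)


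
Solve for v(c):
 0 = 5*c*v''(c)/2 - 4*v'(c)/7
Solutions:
 v(c) = C1 + C2*c^(43/35)


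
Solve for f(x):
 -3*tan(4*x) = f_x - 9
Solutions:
 f(x) = C1 + 9*x + 3*log(cos(4*x))/4


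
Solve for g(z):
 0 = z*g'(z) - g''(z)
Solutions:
 g(z) = C1 + C2*erfi(sqrt(2)*z/2)


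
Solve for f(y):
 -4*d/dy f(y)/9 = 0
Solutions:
 f(y) = C1


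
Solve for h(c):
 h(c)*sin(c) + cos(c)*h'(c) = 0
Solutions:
 h(c) = C1*cos(c)


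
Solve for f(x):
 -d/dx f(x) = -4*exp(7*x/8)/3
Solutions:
 f(x) = C1 + 32*exp(7*x/8)/21


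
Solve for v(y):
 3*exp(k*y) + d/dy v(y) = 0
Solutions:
 v(y) = C1 - 3*exp(k*y)/k


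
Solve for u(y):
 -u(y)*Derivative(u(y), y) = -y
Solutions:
 u(y) = -sqrt(C1 + y^2)
 u(y) = sqrt(C1 + y^2)


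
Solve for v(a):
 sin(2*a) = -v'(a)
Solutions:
 v(a) = C1 + cos(2*a)/2


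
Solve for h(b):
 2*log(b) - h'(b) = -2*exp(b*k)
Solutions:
 h(b) = C1 + 2*b*log(b) - 2*b + Piecewise((2*exp(b*k)/k, Ne(k, 0)), (2*b, True))


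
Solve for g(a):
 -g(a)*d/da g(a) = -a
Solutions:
 g(a) = -sqrt(C1 + a^2)
 g(a) = sqrt(C1 + a^2)


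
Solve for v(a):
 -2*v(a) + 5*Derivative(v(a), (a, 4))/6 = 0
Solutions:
 v(a) = C1*exp(-sqrt(2)*3^(1/4)*5^(3/4)*a/5) + C2*exp(sqrt(2)*3^(1/4)*5^(3/4)*a/5) + C3*sin(sqrt(2)*3^(1/4)*5^(3/4)*a/5) + C4*cos(sqrt(2)*3^(1/4)*5^(3/4)*a/5)


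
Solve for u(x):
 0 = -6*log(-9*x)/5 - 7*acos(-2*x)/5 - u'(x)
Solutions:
 u(x) = C1 - 6*x*log(-x)/5 - 7*x*acos(-2*x)/5 - 12*x*log(3)/5 + 6*x/5 - 7*sqrt(1 - 4*x^2)/10


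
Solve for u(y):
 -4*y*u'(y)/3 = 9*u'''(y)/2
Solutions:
 u(y) = C1 + Integral(C2*airyai(-2*y/3) + C3*airybi(-2*y/3), y)


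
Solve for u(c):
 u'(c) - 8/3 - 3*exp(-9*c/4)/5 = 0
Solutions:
 u(c) = C1 + 8*c/3 - 4*exp(-9*c/4)/15


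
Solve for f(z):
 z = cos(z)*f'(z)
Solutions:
 f(z) = C1 + Integral(z/cos(z), z)


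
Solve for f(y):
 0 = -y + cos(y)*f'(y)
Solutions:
 f(y) = C1 + Integral(y/cos(y), y)


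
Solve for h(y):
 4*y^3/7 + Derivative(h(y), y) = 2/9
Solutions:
 h(y) = C1 - y^4/7 + 2*y/9


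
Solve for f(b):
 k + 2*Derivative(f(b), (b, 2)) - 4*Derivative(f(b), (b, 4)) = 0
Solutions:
 f(b) = C1 + C2*b + C3*exp(-sqrt(2)*b/2) + C4*exp(sqrt(2)*b/2) - b^2*k/4


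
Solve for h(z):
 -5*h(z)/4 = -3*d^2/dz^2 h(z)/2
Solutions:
 h(z) = C1*exp(-sqrt(30)*z/6) + C2*exp(sqrt(30)*z/6)


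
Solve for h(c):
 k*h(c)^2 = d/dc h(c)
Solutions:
 h(c) = -1/(C1 + c*k)


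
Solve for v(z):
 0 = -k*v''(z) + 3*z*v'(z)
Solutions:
 v(z) = C1 + C2*erf(sqrt(6)*z*sqrt(-1/k)/2)/sqrt(-1/k)


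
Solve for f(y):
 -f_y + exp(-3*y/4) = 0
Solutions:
 f(y) = C1 - 4*exp(-3*y/4)/3


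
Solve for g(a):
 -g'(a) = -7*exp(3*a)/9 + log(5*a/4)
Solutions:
 g(a) = C1 - a*log(a) + a*(-log(5) + 1 + 2*log(2)) + 7*exp(3*a)/27


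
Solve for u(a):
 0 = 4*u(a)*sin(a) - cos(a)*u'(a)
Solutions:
 u(a) = C1/cos(a)^4


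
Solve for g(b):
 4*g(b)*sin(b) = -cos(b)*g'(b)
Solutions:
 g(b) = C1*cos(b)^4


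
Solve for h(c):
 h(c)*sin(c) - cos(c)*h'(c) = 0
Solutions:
 h(c) = C1/cos(c)


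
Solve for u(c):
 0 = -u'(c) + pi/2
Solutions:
 u(c) = C1 + pi*c/2


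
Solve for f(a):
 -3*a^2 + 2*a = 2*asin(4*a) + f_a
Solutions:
 f(a) = C1 - a^3 + a^2 - 2*a*asin(4*a) - sqrt(1 - 16*a^2)/2


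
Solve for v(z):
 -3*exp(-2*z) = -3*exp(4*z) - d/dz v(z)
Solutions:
 v(z) = C1 - 3*exp(4*z)/4 - 3*exp(-2*z)/2


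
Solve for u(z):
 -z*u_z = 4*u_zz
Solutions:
 u(z) = C1 + C2*erf(sqrt(2)*z/4)


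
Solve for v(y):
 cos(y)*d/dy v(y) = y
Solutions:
 v(y) = C1 + Integral(y/cos(y), y)


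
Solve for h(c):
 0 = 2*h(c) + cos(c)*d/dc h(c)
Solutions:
 h(c) = C1*(sin(c) - 1)/(sin(c) + 1)


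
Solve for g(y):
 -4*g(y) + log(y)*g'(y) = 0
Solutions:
 g(y) = C1*exp(4*li(y))


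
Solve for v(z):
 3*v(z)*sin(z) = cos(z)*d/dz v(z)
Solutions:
 v(z) = C1/cos(z)^3


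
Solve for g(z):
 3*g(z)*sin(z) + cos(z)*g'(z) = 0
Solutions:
 g(z) = C1*cos(z)^3


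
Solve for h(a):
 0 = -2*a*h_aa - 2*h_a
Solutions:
 h(a) = C1 + C2*log(a)


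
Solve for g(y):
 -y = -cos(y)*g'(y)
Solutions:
 g(y) = C1 + Integral(y/cos(y), y)


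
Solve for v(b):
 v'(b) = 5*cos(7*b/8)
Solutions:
 v(b) = C1 + 40*sin(7*b/8)/7


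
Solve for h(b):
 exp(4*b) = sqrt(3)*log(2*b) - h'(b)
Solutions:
 h(b) = C1 + sqrt(3)*b*log(b) + sqrt(3)*b*(-1 + log(2)) - exp(4*b)/4


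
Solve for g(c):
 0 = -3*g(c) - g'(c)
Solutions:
 g(c) = C1*exp(-3*c)


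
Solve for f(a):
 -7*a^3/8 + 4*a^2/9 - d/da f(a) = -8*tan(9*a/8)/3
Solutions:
 f(a) = C1 - 7*a^4/32 + 4*a^3/27 - 64*log(cos(9*a/8))/27


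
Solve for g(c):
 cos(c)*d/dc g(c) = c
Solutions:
 g(c) = C1 + Integral(c/cos(c), c)


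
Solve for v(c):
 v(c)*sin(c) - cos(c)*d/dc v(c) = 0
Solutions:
 v(c) = C1/cos(c)


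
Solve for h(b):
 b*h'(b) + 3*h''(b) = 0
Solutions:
 h(b) = C1 + C2*erf(sqrt(6)*b/6)


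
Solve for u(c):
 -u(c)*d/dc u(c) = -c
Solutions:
 u(c) = -sqrt(C1 + c^2)
 u(c) = sqrt(C1 + c^2)


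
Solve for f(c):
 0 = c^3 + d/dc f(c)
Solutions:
 f(c) = C1 - c^4/4


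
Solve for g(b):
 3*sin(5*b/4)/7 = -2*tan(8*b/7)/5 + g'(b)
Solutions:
 g(b) = C1 - 7*log(cos(8*b/7))/20 - 12*cos(5*b/4)/35


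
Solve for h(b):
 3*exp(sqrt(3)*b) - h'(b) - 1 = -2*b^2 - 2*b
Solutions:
 h(b) = C1 + 2*b^3/3 + b^2 - b + sqrt(3)*exp(sqrt(3)*b)


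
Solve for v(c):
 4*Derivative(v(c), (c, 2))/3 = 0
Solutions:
 v(c) = C1 + C2*c


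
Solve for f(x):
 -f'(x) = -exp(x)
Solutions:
 f(x) = C1 + exp(x)


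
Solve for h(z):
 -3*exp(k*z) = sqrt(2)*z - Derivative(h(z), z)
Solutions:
 h(z) = C1 + sqrt(2)*z^2/2 + 3*exp(k*z)/k


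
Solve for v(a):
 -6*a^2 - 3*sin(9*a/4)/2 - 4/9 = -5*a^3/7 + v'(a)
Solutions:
 v(a) = C1 + 5*a^4/28 - 2*a^3 - 4*a/9 + 2*cos(9*a/4)/3


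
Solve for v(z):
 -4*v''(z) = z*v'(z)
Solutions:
 v(z) = C1 + C2*erf(sqrt(2)*z/4)


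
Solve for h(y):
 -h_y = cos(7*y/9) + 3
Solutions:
 h(y) = C1 - 3*y - 9*sin(7*y/9)/7


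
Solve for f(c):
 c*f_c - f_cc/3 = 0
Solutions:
 f(c) = C1 + C2*erfi(sqrt(6)*c/2)


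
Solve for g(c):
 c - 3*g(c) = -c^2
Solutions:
 g(c) = c*(c + 1)/3
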